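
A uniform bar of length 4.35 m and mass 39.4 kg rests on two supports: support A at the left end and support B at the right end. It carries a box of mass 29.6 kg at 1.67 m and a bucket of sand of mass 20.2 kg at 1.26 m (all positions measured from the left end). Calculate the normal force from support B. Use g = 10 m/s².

R_B ≈ 369 N

About support A:
Beam weight: 39.4 × 10 = 394 N down at 2.175 m → arm 2.175 m, τ = 394 × 2.175 = 856.9 N·m clockwise.
Box: 29.6 × 10 = 296 N down at 1.67 m → arm 1.67 m, τ = 296 × 1.67 = 494.3 N·m clockwise.
Bucket of sand: 20.2 × 10 = 202 N down at 1.26 m → arm 1.26 m, τ = 202 × 1.26 = 254.5 N·m clockwise.
Net load moment about support A = 1606 N·m clockwise.
Reaction R at support B is upward at 4.35 m, arm 4.35 m → moment R × 4.35 counterclockwise.
Στ = 0 ⇒ R × 4.35 = 1606 ⇒ R = 369 N.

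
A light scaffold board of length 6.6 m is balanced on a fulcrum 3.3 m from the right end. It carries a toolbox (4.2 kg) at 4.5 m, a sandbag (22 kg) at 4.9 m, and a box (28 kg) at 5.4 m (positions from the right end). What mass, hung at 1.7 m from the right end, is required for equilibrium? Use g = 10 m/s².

Taking torques about the fulcrum (at 3.3 m from the right end):
Toolbox: 4.2 × 10 = 42 N down at 4.5 m → arm 1.2 m, τ = 42 × 1.2 = 50.4 N·m counterclockwise.
Sandbag: 22 × 10 = 220 N down at 4.9 m → arm 1.6 m, τ = 220 × 1.6 = 352 N·m counterclockwise.
Box: 28 × 10 = 280 N down at 5.4 m → arm 2.1 m, τ = 280 × 2.1 = 588 N·m counterclockwise.
Net moment of known loads = 990.4 N·m counterclockwise.
An unknown mass m at 1.7 m has arm 1.6 m; its moment is m·g·1.6 clockwise.
Balancing moments: m × 10 × 1.6 = 990.4, giving m = 990.4 / (10 × 1.6) = 61.9 kg.

m ≈ 61.9 kg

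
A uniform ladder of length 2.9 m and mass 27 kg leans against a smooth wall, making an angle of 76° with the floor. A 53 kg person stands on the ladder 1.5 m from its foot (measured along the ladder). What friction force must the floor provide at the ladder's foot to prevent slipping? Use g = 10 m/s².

f ≈ 102 N

Take moments about the foot of the ladder.
Ladder weight 27×10 = 270 N acts at 1.45 m along the ladder; its horizontal arm is 1.45·cos76° = 0.3508 m → τ = 94.72 N·m clockwise.
Person: 53×10 = 530 N at 1.5 m → arm 0.3629 m → τ = 192.3 N·m clockwise.
Wall normal N acts horizontally at the top; its moment arm is the height L sinθ = 2.9·sin76° = 2.814 m, counterclockwise.
Στ = 0 ⇒ N × 2.814 = 287 ⇒ N = 102 N.
ΣFx = 0: friction at the foot balances the wall's push, so f = N_wall = 102 N.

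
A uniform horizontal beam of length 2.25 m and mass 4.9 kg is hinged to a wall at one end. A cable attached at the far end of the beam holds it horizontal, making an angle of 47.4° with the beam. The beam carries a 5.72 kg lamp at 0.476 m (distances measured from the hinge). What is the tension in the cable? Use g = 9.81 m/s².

Sum moments about the hinge (the unknown hinge reaction has zero arm there).
Beam weight: 4.9 × 9.81 = 48.07 N down at 1.125 m → arm 1.125 m, τ = 48.07 × 1.125 = 54.08 N·m clockwise.
Lamp: 5.72 × 9.81 = 56.11 N down at 0.476 m → arm 0.476 m, τ = 56.11 × 0.476 = 26.71 N·m clockwise.
Total clockwise load moment = 80.79 N·m.
The cable tension T acts at 2.25 m; only its component perpendicular to the beam, T sinθ, produces torque. sin 47.4° = 0.7361.
Στ = 0 ⇒ T × 2.25 × 0.7361 = 80.79 ⇒ T = 80.79 / 1.656 = 48.8 N.

T ≈ 48.8 N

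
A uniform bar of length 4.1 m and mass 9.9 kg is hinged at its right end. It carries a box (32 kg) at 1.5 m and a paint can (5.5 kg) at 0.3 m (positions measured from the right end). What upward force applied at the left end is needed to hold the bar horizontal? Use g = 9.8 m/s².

About the right end:
Beam weight: 9.9 × 9.8 = 97.02 N down at 2.05 m → arm 2.05 m, τ = 97.02 × 2.05 = 198.9 N·m counterclockwise.
Box: 32 × 9.8 = 313.6 N down at 1.5 m → arm 1.5 m, τ = 313.6 × 1.5 = 470.4 N·m counterclockwise.
Paint can: 5.5 × 9.8 = 53.9 N down at 0.3 m → arm 0.3 m, τ = 53.9 × 0.3 = 16.17 N·m counterclockwise.
Net moment of the loads = 685.5 N·m counterclockwise.
The upward force F acts at the left end, arm 4.1 m, giving F × 4.1 clockwise.
Balancing moments: F × 4.1 = 685.5, giving F = 685.5 / 4.1 = 167 N.

F ≈ 167 N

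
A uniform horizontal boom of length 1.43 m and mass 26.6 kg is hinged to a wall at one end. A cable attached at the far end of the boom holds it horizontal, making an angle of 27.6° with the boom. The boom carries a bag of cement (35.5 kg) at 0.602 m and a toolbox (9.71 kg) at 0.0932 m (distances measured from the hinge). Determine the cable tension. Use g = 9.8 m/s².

T ≈ 611 N

Sum moments about the hinge (the unknown hinge reaction has zero arm there).
Beam weight: 26.6 × 9.8 = 260.7 N down at 0.715 m → arm 0.715 m, τ = 260.7 × 0.715 = 186.4 N·m clockwise.
Bag of cement: 35.5 × 9.8 = 347.9 N down at 0.602 m → arm 0.602 m, τ = 347.9 × 0.602 = 209.4 N·m clockwise.
Toolbox: 9.71 × 9.8 = 95.16 N down at 0.0932 m → arm 0.0932 m, τ = 95.16 × 0.0932 = 8.869 N·m clockwise.
Total clockwise load moment = 404.7 N·m.
The cable tension T acts at 1.43 m; only its component perpendicular to the boom, T sinθ, produces torque. sin 27.6° = 0.4633.
For rotational equilibrium, T × 1.43 × 0.4633 = 404.7, so T = 404.7 / 0.6625 = 611 N.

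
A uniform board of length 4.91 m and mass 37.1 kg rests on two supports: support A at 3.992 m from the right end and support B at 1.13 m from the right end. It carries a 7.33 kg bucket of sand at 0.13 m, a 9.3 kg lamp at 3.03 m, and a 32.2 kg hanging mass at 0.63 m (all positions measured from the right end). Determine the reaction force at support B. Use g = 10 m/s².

Sum moments about support A (its reaction then has zero moment arm).
Beam weight: 37.1 × 10 = 371 N down at 2.455 m → arm 1.537 m, τ = 371 × 1.537 = 570.2 N·m clockwise.
Bucket of sand: 7.33 × 10 = 73.3 N down at 0.13 m → arm 3.862 m, τ = 73.3 × 3.862 = 283.1 N·m clockwise.
Lamp: 9.3 × 10 = 93 N down at 3.03 m → arm 0.962 m, τ = 93 × 0.962 = 89.47 N·m clockwise.
Hanging mass: 32.2 × 10 = 322 N down at 0.63 m → arm 3.362 m, τ = 322 × 3.362 = 1083 N·m clockwise.
Net load moment about support A = 2026 N·m clockwise.
Reaction R at support B is upward at 1.13 m, arm 2.862 m → moment R × 2.862 counterclockwise.
For rotational equilibrium, R × 2.862 = 2026, so R = 708 N.

R_B ≈ 708 N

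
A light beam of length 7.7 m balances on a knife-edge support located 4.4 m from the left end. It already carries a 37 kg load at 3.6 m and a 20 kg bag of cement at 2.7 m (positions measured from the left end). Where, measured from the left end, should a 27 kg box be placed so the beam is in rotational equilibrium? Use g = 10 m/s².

x ≈ 6.76 m from the left end

Taking torques about the knife-edge support (at 4.4 m from the left end):
Load: 37 × 10 = 370 N down at 3.6 m → arm 0.8 m, τ = 370 × 0.8 = 296 N·m counterclockwise.
Bag of cement: 20 × 10 = 200 N down at 2.7 m → arm 1.7 m, τ = 200 × 1.7 = 340 N·m counterclockwise.
Net moment of existing loads = 636 N·m counterclockwise.
The box weighs 27 × 10 = 270 N and must supply an equal clockwise moment, so its lever arm about the knife-edge support is 636 / 270 = 2.36 m.
That puts it at 4.4 + 2.36 = 6.76 m from the left end.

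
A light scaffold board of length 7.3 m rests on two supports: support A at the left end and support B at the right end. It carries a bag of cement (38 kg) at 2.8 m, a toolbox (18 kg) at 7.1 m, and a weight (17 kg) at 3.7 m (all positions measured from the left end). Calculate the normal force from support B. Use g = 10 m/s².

R_B ≈ 407 N

About support A:
Bag of cement: 38 × 10 = 380 N down at 2.8 m → arm 2.8 m, τ = 380 × 2.8 = 1064 N·m clockwise.
Toolbox: 18 × 10 = 180 N down at 7.1 m → arm 7.1 m, τ = 180 × 7.1 = 1278 N·m clockwise.
Weight: 17 × 10 = 170 N down at 3.7 m → arm 3.7 m, τ = 170 × 3.7 = 629 N·m clockwise.
Net load moment about support A = 2971 N·m clockwise.
Reaction R at support B is upward at 7.3 m, arm 7.3 m → moment R × 7.3 counterclockwise.
Balancing moments: R × 7.3 = 2971, giving R = 407 N.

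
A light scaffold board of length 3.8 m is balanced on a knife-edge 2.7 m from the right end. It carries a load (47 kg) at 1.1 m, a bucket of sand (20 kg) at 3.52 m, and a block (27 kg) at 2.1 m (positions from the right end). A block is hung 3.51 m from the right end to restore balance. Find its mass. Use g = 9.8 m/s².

m ≈ 92.6 kg

Sum moments about the knife-edge (at 2.7 m from the right end) (the support reaction has zero arm there).
Load: 47 × 9.8 = 460.6 N down at 1.1 m → arm 1.6 m, τ = 460.6 × 1.6 = 737 N·m clockwise.
Bucket of sand: 20 × 9.8 = 196 N down at 3.52 m → arm 0.82 m, τ = 196 × 0.82 = 160.7 N·m counterclockwise.
Block: 27 × 9.8 = 264.6 N down at 2.1 m → arm 0.6 m, τ = 264.6 × 0.6 = 158.8 N·m clockwise.
Net moment of known loads = 735.1 N·m clockwise.
An unknown mass m at 3.51 m has arm 0.81 m; its moment is m·g·0.81 counterclockwise.
For rotational equilibrium, m × 9.8 × 0.81 = 735.1, so m = 735.1 / (9.8 × 0.81) = 92.6 kg.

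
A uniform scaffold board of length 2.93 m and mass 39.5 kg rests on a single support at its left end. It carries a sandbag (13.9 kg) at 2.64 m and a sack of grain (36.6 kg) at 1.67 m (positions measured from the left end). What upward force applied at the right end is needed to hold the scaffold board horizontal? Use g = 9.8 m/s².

Choose the left end as the axis so the unknown pivot reaction has zero arm there.
Beam weight: 39.5 × 9.8 = 387.1 N down at 1.465 m → arm 1.465 m, τ = 387.1 × 1.465 = 567.1 N·m clockwise.
Sandbag: 13.9 × 9.8 = 136.2 N down at 2.64 m → arm 2.64 m, τ = 136.2 × 2.64 = 359.6 N·m clockwise.
Sack of grain: 36.6 × 9.8 = 358.7 N down at 1.67 m → arm 1.67 m, τ = 358.7 × 1.67 = 599 N·m clockwise.
Net moment of the loads = 1526 N·m clockwise.
The upward force F acts at the right end, arm 2.93 m, giving F × 2.93 counterclockwise.
Setting net torque to zero: F × 2.93 = 1526 → F = 1526 / 2.93 = 521 N.

F ≈ 521 N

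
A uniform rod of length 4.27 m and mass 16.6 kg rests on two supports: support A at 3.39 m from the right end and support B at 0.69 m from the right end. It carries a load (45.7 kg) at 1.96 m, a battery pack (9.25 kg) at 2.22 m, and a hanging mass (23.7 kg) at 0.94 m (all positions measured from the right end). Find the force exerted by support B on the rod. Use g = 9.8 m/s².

Choose support A as the axis so its reaction then has zero moment arm.
Beam weight: 16.6 × 9.8 = 162.7 N down at 2.135 m → arm 1.255 m, τ = 162.7 × 1.255 = 204.2 N·m clockwise.
Load: 45.7 × 9.8 = 447.9 N down at 1.96 m → arm 1.43 m, τ = 447.9 × 1.43 = 640.5 N·m clockwise.
Battery pack: 9.25 × 9.8 = 90.65 N down at 2.22 m → arm 1.17 m, τ = 90.65 × 1.17 = 106.1 N·m clockwise.
Hanging mass: 23.7 × 9.8 = 232.3 N down at 0.94 m → arm 2.45 m, τ = 232.3 × 2.45 = 569.1 N·m clockwise.
Net load moment about support A = 1520 N·m clockwise.
Reaction R at support B is upward at 0.69 m, arm 2.7 m → moment R × 2.7 counterclockwise.
Στ = 0 ⇒ R × 2.7 = 1520 ⇒ R = 563 N.

R_B ≈ 563 N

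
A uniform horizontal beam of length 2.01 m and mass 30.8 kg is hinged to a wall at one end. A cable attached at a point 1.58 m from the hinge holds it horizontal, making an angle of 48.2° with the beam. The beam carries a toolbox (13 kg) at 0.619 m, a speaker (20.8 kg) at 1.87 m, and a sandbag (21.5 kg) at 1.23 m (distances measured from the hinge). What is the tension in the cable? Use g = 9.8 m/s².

Taking torques about the hinge:
Beam weight: 30.8 × 9.8 = 301.8 N down at 1.005 m → arm 1.005 m, τ = 301.8 × 1.005 = 303.3 N·m clockwise.
Toolbox: 13 × 9.8 = 127.4 N down at 0.619 m → arm 0.619 m, τ = 127.4 × 0.619 = 78.86 N·m clockwise.
Speaker: 20.8 × 9.8 = 203.8 N down at 1.87 m → arm 1.87 m, τ = 203.8 × 1.87 = 381.1 N·m clockwise.
Sandbag: 21.5 × 9.8 = 210.7 N down at 1.23 m → arm 1.23 m, τ = 210.7 × 1.23 = 259.2 N·m clockwise.
Total clockwise load moment = 1022 N·m.
The cable tension T acts at 1.58 m; only its component perpendicular to the beam, T sinθ, produces torque. sin 48.2° = 0.7455.
For rotational equilibrium, T × 1.58 × 0.7455 = 1022, so T = 1022 / 1.178 = 868 N.

T ≈ 868 N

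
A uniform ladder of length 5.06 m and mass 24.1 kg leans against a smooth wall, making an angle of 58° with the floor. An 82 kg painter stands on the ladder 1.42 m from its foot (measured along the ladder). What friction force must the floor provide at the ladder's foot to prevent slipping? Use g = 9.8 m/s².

f ≈ 215 N

Taking torques about the foot of the ladder:
Ladder weight 24.1×9.8 = 236.2 N acts at 2.53 m along the ladder; its horizontal arm is 2.53·cos58° = 1.341 m → τ = 316.7 N·m clockwise.
Painter: 82×9.8 = 803.6 N at 1.42 m → arm 0.7525 m → τ = 604.7 N·m clockwise.
Wall normal N acts horizontally at the top; its moment arm is the height L sinθ = 5.06·sin58° = 4.291 m, counterclockwise.
Setting net torque to zero: N × 4.291 = 921.4 → N = 215 N.
ΣFx = 0: friction at the foot balances the wall's push, so f = N_wall = 215 N.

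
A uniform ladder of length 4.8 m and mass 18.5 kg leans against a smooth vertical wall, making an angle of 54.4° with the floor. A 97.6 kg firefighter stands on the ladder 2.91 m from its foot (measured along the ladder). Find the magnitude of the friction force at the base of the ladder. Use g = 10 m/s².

Choose the foot of the ladder as the axis so the floor normal and friction both act there and drop out.
Ladder weight 18.5×10 = 185 N acts at 2.4 m along the ladder; its horizontal arm is 2.4·cos54.4° = 1.397 m → τ = 258.4 N·m clockwise.
Firefighter: 97.6×10 = 976 N at 2.91 m → arm 1.694 m → τ = 1653 N·m clockwise.
Wall normal N acts horizontally at the top; its moment arm is the height L sinθ = 4.8·sin54.4° = 3.903 m, counterclockwise.
For rotational equilibrium, N × 3.903 = 1911, so N = 490 N.
ΣFx = 0: friction at the foot balances the wall's push, so f = N_wall = 490 N.

f ≈ 490 N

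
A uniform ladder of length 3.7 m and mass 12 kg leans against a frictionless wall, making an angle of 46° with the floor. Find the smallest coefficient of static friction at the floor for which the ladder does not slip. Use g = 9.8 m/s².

μ_min ≈ 0.483

Sum moments about the foot of the ladder (the floor normal and friction both act there and drop out).
Ladder weight 12×9.8 = 117.6 N acts at 1.85 m along the ladder; its horizontal arm is 1.85·cos46° = 1.285 m → τ = 151.1 N·m clockwise.
Wall normal N acts horizontally at the top; its moment arm is the height L sinθ = 3.7·sin46° = 2.662 m, counterclockwise.
For rotational equilibrium, N × 2.662 = 151.1, so N = 56.76 N.
ΣFx = 0 ⇒ f = N_wall = 56.76 N. ΣFy = 0 ⇒ N_floor = 117.6 N.
μ_min = f / N_floor = 56.76 / 117.6 = 0.483.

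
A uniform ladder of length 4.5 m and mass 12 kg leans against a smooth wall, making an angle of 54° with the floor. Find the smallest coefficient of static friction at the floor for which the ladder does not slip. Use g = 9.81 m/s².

About the foot of the ladder:
Ladder weight 12×9.81 = 117.7 N acts at 2.25 m along the ladder; its horizontal arm is 2.25·cos54° = 1.323 m → τ = 155.7 N·m clockwise.
Wall normal N acts horizontally at the top; its moment arm is the height L sinθ = 4.5·sin54° = 3.641 m, counterclockwise.
Setting net torque to zero: N × 3.641 = 155.7 → N = 42.76 N.
ΣFx = 0 ⇒ f = N_wall = 42.76 N. ΣFy = 0 ⇒ N_floor = 117.7 N.
μ_min = f / N_floor = 42.76 / 117.7 = 0.363.

μ_min ≈ 0.363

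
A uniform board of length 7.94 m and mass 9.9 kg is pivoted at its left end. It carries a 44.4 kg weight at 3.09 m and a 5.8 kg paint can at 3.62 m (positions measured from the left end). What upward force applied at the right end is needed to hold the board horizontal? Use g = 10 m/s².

Taking torques about the left end:
Beam weight: 9.9 × 10 = 99 N down at 3.97 m → arm 3.97 m, τ = 99 × 3.97 = 393 N·m clockwise.
Weight: 44.4 × 10 = 444 N down at 3.09 m → arm 3.09 m, τ = 444 × 3.09 = 1372 N·m clockwise.
Paint can: 5.8 × 10 = 58 N down at 3.62 m → arm 3.62 m, τ = 58 × 3.62 = 210 N·m clockwise.
Net moment of the loads = 1975 N·m clockwise.
The upward force F acts at the right end, arm 7.94 m, giving F × 7.94 counterclockwise.
Setting net torque to zero: F × 7.94 = 1975 → F = 1975 / 7.94 = 249 N.

F ≈ 249 N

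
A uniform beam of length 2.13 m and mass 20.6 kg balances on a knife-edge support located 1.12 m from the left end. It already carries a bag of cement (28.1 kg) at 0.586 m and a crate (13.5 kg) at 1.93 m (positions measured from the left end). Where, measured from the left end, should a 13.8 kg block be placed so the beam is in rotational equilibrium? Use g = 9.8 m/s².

x ≈ 1.5 m from the left end

Take moments about the knife-edge support (at 1.12 m from the left end).
Beam weight: 20.6 × 9.8 = 201.9 N down at 1.065 m → arm 0.055 m, τ = 201.9 × 0.055 = 11.1 N·m counterclockwise.
Bag of cement: 28.1 × 9.8 = 275.4 N down at 0.586 m → arm 0.534 m, τ = 275.4 × 0.534 = 147.1 N·m counterclockwise.
Crate: 13.5 × 9.8 = 132.3 N down at 1.93 m → arm 0.81 m, τ = 132.3 × 0.81 = 107.2 N·m clockwise.
Net moment of existing loads = 51 N·m counterclockwise.
The block weighs 13.8 × 9.8 = 135.2 N and must supply an equal clockwise moment, so its lever arm about the knife-edge support is 51 / 135.2 = 0.377 m.
That puts it at 1.12 + 0.377 = 1.5 m from the left end.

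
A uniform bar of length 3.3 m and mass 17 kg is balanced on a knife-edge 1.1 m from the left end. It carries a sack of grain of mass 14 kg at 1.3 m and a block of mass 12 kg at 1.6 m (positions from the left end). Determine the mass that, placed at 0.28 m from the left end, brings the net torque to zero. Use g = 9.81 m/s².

Taking torques about the knife-edge (at 1.1 m from the left end):
Beam weight: 17 × 9.81 = 166.8 N down at 1.65 m → arm 0.55 m, τ = 166.8 × 0.55 = 91.74 N·m clockwise.
Sack of grain: 14 × 9.81 = 137.3 N down at 1.3 m → arm 0.2 m, τ = 137.3 × 0.2 = 27.46 N·m clockwise.
Block: 12 × 9.81 = 117.7 N down at 1.6 m → arm 0.5 m, τ = 117.7 × 0.5 = 58.85 N·m clockwise.
Net moment of known loads = 178 N·m clockwise.
An unknown mass m at 0.28 m has arm 0.82 m; its moment is m·g·0.82 counterclockwise.
Στ = 0 ⇒ m × 9.81 × 0.82 = 178 ⇒ m = 178 / (9.81 × 0.82) = 22.1 kg.

m ≈ 22.1 kg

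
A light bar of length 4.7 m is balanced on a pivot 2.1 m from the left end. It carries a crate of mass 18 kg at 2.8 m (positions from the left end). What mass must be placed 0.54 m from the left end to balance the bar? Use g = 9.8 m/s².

m ≈ 8.08 kg

Choose the pivot (at 2.1 m from the left end) as the axis so the support reaction has zero arm there.
Crate: 18 × 9.8 = 176.4 N down at 2.8 m → arm 0.7 m, τ = 176.4 × 0.7 = 123.5 N·m clockwise.
Net moment of known loads = 123.5 N·m clockwise.
An unknown mass m at 0.54 m has arm 1.56 m; its moment is m·g·1.56 counterclockwise.
Balancing moments: m × 9.8 × 1.56 = 123.5, giving m = 123.5 / (9.8 × 1.56) = 8.08 kg.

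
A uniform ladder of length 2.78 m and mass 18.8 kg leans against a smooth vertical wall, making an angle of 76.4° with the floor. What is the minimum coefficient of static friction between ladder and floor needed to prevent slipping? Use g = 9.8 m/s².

About the foot of the ladder:
Ladder weight 18.8×9.8 = 184.2 N acts at 1.39 m along the ladder; its horizontal arm is 1.39·cos76.4° = 0.3268 m → τ = 60.2 N·m clockwise.
Wall normal N acts horizontally at the top; its moment arm is the height L sinθ = 2.78·sin76.4° = 2.702 m, counterclockwise.
For rotational equilibrium, N × 2.702 = 60.2, so N = 22.28 N.
ΣFx = 0 ⇒ f = N_wall = 22.28 N. ΣFy = 0 ⇒ N_floor = 184.2 N.
μ_min = f / N_floor = 22.28 / 184.2 = 0.121.

μ_min ≈ 0.121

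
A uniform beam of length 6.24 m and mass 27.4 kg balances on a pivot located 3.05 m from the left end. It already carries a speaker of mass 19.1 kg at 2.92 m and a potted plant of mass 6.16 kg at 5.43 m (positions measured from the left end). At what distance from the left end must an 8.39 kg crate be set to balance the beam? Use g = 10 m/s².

x ≈ 1.37 m from the left end

About the pivot (at 3.05 m from the left end):
Beam weight: 27.4 × 10 = 274 N down at 3.12 m → arm 0.07 m, τ = 274 × 0.07 = 19.18 N·m clockwise.
Speaker: 19.1 × 10 = 191 N down at 2.92 m → arm 0.13 m, τ = 191 × 0.13 = 24.83 N·m counterclockwise.
Potted plant: 6.16 × 10 = 61.6 N down at 5.43 m → arm 2.38 m, τ = 61.6 × 2.38 = 146.6 N·m clockwise.
Net moment of existing loads = 140.9 N·m clockwise.
The crate weighs 8.39 × 10 = 83.9 N and must supply an equal counterclockwise moment, so its lever arm about the pivot is 140.9 / 83.9 = 1.68 m.
That puts it at 3.05 − 1.68 = 1.37 m from the left end.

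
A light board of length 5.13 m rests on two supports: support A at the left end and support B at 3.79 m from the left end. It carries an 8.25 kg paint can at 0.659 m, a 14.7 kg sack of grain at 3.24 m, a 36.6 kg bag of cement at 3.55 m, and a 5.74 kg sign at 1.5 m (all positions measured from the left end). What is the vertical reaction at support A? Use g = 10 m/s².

Taking torques about support B:
Paint can: 8.25 × 10 = 82.5 N down at 0.659 m → arm 3.131 m, τ = 82.5 × 3.131 = 258.3 N·m counterclockwise.
Sack of grain: 14.7 × 10 = 147 N down at 3.24 m → arm 0.55 m, τ = 147 × 0.55 = 80.85 N·m counterclockwise.
Bag of cement: 36.6 × 10 = 366 N down at 3.55 m → arm 0.24 m, τ = 366 × 0.24 = 87.84 N·m counterclockwise.
Sign: 5.74 × 10 = 57.4 N down at 1.5 m → arm 2.29 m, τ = 57.4 × 2.29 = 131.4 N·m counterclockwise.
Net load moment about support B = 558.4 N·m counterclockwise.
Reaction R at support A is upward at 0 m, arm 3.79 m → moment R × 3.79 clockwise.
Στ = 0 ⇒ R × 3.79 = 558.4 ⇒ R = 147 N.

R_A ≈ 147 N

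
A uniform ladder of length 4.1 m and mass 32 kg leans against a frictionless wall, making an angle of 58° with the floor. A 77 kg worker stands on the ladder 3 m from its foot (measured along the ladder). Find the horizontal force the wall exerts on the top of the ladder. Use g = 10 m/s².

N_wall ≈ 452 N

Sum moments about the foot of the ladder (the floor normal and friction both act there and drop out).
Ladder weight 32×10 = 320 N acts at 2.05 m along the ladder; its horizontal arm is 2.05·cos58° = 1.086 m → τ = 347.5 N·m clockwise.
Worker: 77×10 = 770 N at 3 m → arm 1.59 m → τ = 1224 N·m clockwise.
Wall normal N acts horizontally at the top; its moment arm is the height L sinθ = 4.1·sin58° = 3.477 m, counterclockwise.
Balancing moments: N × 3.477 = 1572, giving N = 452 N.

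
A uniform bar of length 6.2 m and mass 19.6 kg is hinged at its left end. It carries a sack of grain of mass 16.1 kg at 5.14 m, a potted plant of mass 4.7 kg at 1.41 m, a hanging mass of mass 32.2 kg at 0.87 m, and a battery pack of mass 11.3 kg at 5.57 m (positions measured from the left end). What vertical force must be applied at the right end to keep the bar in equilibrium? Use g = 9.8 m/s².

F ≈ 381 N

Take moments about the left end.
Beam weight: 19.6 × 9.8 = 192.1 N down at 3.1 m → arm 3.1 m, τ = 192.1 × 3.1 = 595.5 N·m clockwise.
Sack of grain: 16.1 × 9.8 = 157.8 N down at 5.14 m → arm 5.14 m, τ = 157.8 × 5.14 = 811.1 N·m clockwise.
Potted plant: 4.7 × 9.8 = 46.06 N down at 1.41 m → arm 1.41 m, τ = 46.06 × 1.41 = 64.94 N·m clockwise.
Hanging mass: 32.2 × 9.8 = 315.6 N down at 0.87 m → arm 0.87 m, τ = 315.6 × 0.87 = 274.6 N·m clockwise.
Battery pack: 11.3 × 9.8 = 110.7 N down at 5.57 m → arm 5.57 m, τ = 110.7 × 5.57 = 616.6 N·m clockwise.
Net moment of the loads = 2363 N·m clockwise.
The upward force F acts at the right end, arm 6.2 m, giving F × 6.2 counterclockwise.
Setting net torque to zero: F × 6.2 = 2363 → F = 2363 / 6.2 = 381 N.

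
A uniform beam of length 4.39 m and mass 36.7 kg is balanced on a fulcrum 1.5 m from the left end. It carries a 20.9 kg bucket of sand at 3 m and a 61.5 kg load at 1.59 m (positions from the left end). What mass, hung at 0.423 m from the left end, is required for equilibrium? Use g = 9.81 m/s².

m ≈ 57.9 kg

Sum moments about the fulcrum (at 1.5 m from the left end) (the support reaction has zero arm there).
Beam weight: 36.7 × 9.81 = 360 N down at 2.195 m → arm 0.695 m, τ = 360 × 0.695 = 250.2 N·m clockwise.
Bucket of sand: 20.9 × 9.81 = 205 N down at 3 m → arm 1.5 m, τ = 205 × 1.5 = 307.5 N·m clockwise.
Load: 61.5 × 9.81 = 603.3 N down at 1.59 m → arm 0.09 m, τ = 603.3 × 0.09 = 54.3 N·m clockwise.
Net moment of known loads = 612 N·m clockwise.
An unknown mass m at 0.423 m has arm 1.077 m; its moment is m·g·1.077 counterclockwise.
Balancing moments: m × 9.81 × 1.077 = 612, giving m = 612 / (9.81 × 1.077) = 57.9 kg.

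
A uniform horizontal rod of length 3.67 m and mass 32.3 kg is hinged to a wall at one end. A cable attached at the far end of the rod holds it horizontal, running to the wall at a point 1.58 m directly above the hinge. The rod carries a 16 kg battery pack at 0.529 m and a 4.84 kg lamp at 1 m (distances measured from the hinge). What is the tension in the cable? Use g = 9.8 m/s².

T ≈ 490 N

Sum moments about the hinge (the unknown hinge reaction has zero arm there).
Beam weight: 32.3 × 9.8 = 316.5 N down at 1.835 m → arm 1.835 m, τ = 316.5 × 1.835 = 580.8 N·m clockwise.
Battery pack: 16 × 9.8 = 156.8 N down at 0.529 m → arm 0.529 m, τ = 156.8 × 0.529 = 82.95 N·m clockwise.
Lamp: 4.84 × 9.8 = 47.43 N down at 1 m → arm 1 m, τ = 47.43 × 1 = 47.43 N·m clockwise.
Total clockwise load moment = 711.2 N·m.
The cable tension T acts at 3.67 m; only its component perpendicular to the rod, T sinθ, produces torque. sinθ = h/√(h²+d²) = 1.58/√(1.58²+3.67²) = 0.3954.
Setting net torque to zero: T × 3.67 × 0.3954 = 711.2 → T = 711.2 / 1.451 = 490 N.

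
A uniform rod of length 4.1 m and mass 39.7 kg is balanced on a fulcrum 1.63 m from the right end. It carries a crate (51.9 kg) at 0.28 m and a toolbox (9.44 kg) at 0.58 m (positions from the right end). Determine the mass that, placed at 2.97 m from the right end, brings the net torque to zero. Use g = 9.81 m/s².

Sum moments about the fulcrum (at 1.63 m from the right end) (the support reaction has zero arm there).
Beam weight: 39.7 × 9.81 = 389.5 N down at 2.05 m → arm 0.42 m, τ = 389.5 × 0.42 = 163.6 N·m counterclockwise.
Crate: 51.9 × 9.81 = 509.1 N down at 0.28 m → arm 1.35 m, τ = 509.1 × 1.35 = 687.3 N·m clockwise.
Toolbox: 9.44 × 9.81 = 92.61 N down at 0.58 m → arm 1.05 m, τ = 92.61 × 1.05 = 97.24 N·m clockwise.
Net moment of known loads = 620.9 N·m clockwise.
An unknown mass m at 2.97 m has arm 1.34 m; its moment is m·g·1.34 counterclockwise.
Setting net torque to zero: m × 9.81 × 1.34 = 620.9 → m = 620.9 / (9.81 × 1.34) = 47.2 kg.

m ≈ 47.2 kg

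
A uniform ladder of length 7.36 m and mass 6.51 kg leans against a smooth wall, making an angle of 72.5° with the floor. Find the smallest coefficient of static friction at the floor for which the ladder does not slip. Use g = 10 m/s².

μ_min ≈ 0.158

Sum moments about the foot of the ladder (the floor normal and friction both act there and drop out).
Ladder weight 6.51×10 = 65.1 N acts at 3.68 m along the ladder; its horizontal arm is 3.68·cos72.5° = 1.107 m → τ = 72.07 N·m clockwise.
Wall normal N acts horizontally at the top; its moment arm is the height L sinθ = 7.36·sin72.5° = 7.019 m, counterclockwise.
For rotational equilibrium, N × 7.019 = 72.07, so N = 10.27 N.
ΣFx = 0 ⇒ f = N_wall = 10.27 N. ΣFy = 0 ⇒ N_floor = 65.1 N.
μ_min = f / N_floor = 10.27 / 65.1 = 0.158.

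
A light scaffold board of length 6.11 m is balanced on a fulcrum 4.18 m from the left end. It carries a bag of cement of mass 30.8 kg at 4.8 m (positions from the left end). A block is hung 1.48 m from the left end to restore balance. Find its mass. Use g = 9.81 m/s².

m ≈ 7.07 kg

Sum moments about the fulcrum (at 4.18 m from the left end) (the support reaction has zero arm there).
Bag of cement: 30.8 × 9.81 = 302.1 N down at 4.8 m → arm 0.62 m, τ = 302.1 × 0.62 = 187.3 N·m clockwise.
Net moment of known loads = 187.3 N·m clockwise.
An unknown mass m at 1.48 m has arm 2.7 m; its moment is m·g·2.7 counterclockwise.
Στ = 0 ⇒ m × 9.81 × 2.7 = 187.3 ⇒ m = 187.3 / (9.81 × 2.7) = 7.07 kg.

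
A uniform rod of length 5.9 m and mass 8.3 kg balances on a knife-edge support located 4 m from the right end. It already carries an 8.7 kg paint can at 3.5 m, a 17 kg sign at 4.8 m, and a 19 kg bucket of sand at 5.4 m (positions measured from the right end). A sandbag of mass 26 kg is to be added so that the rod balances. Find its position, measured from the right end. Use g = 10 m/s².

x ≈ 2.96 m from the right end

Sum moments about the knife-edge support (at 4 m from the right end) (the support reaction has zero arm there).
Beam weight: 8.3 × 10 = 83 N down at 2.95 m → arm 1.05 m, τ = 83 × 1.05 = 87.15 N·m clockwise.
Paint can: 8.7 × 10 = 87 N down at 3.5 m → arm 0.5 m, τ = 87 × 0.5 = 43.5 N·m clockwise.
Sign: 17 × 10 = 170 N down at 4.8 m → arm 0.8 m, τ = 170 × 0.8 = 136 N·m counterclockwise.
Bucket of sand: 19 × 10 = 190 N down at 5.4 m → arm 1.4 m, τ = 190 × 1.4 = 266 N·m counterclockwise.
Net moment of existing loads = 271.4 N·m counterclockwise.
The sandbag weighs 26 × 10 = 260 N and must supply an equal clockwise moment, so its lever arm about the knife-edge support is 271.4 / 260 = 1.04 m.
That puts it at 4 − 1.04 = 2.96 m from the right end.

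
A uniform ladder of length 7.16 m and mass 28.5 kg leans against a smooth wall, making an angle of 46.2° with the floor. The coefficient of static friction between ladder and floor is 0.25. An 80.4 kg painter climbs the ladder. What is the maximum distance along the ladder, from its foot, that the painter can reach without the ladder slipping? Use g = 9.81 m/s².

About the foot of the ladder:
Ladder weight 28.5×9.81 = 279.6 N acts at 3.58 m along the ladder; its horizontal arm is 3.58·cos46.2° = 2.478 m → τ = 692.8 N·m clockwise.
Painter weight 80.4×9.81 = 788.7 N at distance d → arm d·cos46.2° → τ = 788.7·d·0.6921 clockwise.
Wall normal N at the top has arm L sinθ = 5.168 m counterclockwise, so Στ = 0 gives N·5.168 = 692.8 + 545.9·d.
ΣFy = 0 ⇒ N_floor = 1068 N, so the maximum friction is μ_s·N_floor = 0.25×1068 = 267 N. ΣFx = 0 ⇒ N_wall = f, so at the slipping point N = 267 N.
Substituting: 267×5.168 = 692.8 + 545.9·d ⇒ d = (1380 − 692.8) / 545.9 = 1.26 m.

d ≈ 1.26 m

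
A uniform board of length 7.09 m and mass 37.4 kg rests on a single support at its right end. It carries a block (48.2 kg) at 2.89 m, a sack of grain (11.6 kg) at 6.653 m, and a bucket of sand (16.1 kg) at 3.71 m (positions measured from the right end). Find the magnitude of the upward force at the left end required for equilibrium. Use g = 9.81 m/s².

Sum moments about the right end (the unknown pivot reaction has zero arm there).
Beam weight: 37.4 × 9.81 = 366.9 N down at 3.545 m → arm 3.545 m, τ = 366.9 × 3.545 = 1301 N·m counterclockwise.
Block: 48.2 × 9.81 = 472.8 N down at 2.89 m → arm 2.89 m, τ = 472.8 × 2.89 = 1366 N·m counterclockwise.
Sack of grain: 11.6 × 9.81 = 113.8 N down at 6.653 m → arm 6.653 m, τ = 113.8 × 6.653 = 757.1 N·m counterclockwise.
Bucket of sand: 16.1 × 9.81 = 157.9 N down at 3.71 m → arm 3.71 m, τ = 157.9 × 3.71 = 585.8 N·m counterclockwise.
Net moment of the loads = 4010 N·m counterclockwise.
The upward force F acts at the left end, arm 7.09 m, giving F × 7.09 clockwise.
Setting net torque to zero: F × 7.09 = 4010 → F = 4010 / 7.09 = 566 N.

F ≈ 566 N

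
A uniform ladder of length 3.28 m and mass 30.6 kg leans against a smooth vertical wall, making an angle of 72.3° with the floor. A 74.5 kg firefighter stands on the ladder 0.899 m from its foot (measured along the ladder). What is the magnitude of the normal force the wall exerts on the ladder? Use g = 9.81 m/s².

N_wall ≈ 112 N

Take moments about the foot of the ladder.
Ladder weight 30.6×9.81 = 300.2 N acts at 1.64 m along the ladder; its horizontal arm is 1.64·cos72.3° = 0.4986 m → τ = 149.7 N·m clockwise.
Firefighter: 74.5×9.81 = 730.8 N at 0.899 m → arm 0.2733 m → τ = 199.7 N·m clockwise.
Wall normal N acts horizontally at the top; its moment arm is the height L sinθ = 3.28·sin72.3° = 3.125 m, counterclockwise.
Balancing moments: N × 3.125 = 349.4, giving N = 112 N.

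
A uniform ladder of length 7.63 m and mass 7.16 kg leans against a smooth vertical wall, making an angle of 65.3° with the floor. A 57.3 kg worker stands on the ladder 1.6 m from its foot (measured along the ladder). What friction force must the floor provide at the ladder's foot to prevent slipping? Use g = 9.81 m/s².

Taking torques about the foot of the ladder:
Ladder weight 7.16×9.81 = 70.24 N acts at 3.815 m along the ladder; its horizontal arm is 3.815·cos65.3° = 1.594 m → τ = 112 N·m clockwise.
Worker: 57.3×9.81 = 562.1 N at 1.6 m → arm 0.6686 m → τ = 375.8 N·m clockwise.
Wall normal N acts horizontally at the top; its moment arm is the height L sinθ = 7.63·sin65.3° = 6.932 m, counterclockwise.
For rotational equilibrium, N × 6.932 = 487.8, so N = 70.4 N.
ΣFx = 0: friction at the foot balances the wall's push, so f = N_wall = 70.4 N.

f ≈ 70.4 N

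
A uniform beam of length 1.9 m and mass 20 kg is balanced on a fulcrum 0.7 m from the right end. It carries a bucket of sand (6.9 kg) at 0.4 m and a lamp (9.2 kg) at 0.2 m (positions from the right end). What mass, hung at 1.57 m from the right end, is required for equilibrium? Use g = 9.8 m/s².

m ≈ 1.92 kg

Choose the fulcrum (at 0.7 m from the right end) as the axis so the support reaction has zero arm there.
Beam weight: 20 × 9.8 = 196 N down at 0.95 m → arm 0.25 m, τ = 196 × 0.25 = 49 N·m counterclockwise.
Bucket of sand: 6.9 × 9.8 = 67.62 N down at 0.4 m → arm 0.3 m, τ = 67.62 × 0.3 = 20.29 N·m clockwise.
Lamp: 9.2 × 9.8 = 90.16 N down at 0.2 m → arm 0.5 m, τ = 90.16 × 0.5 = 45.08 N·m clockwise.
Net moment of known loads = 16.37 N·m clockwise.
An unknown mass m at 1.57 m has arm 0.87 m; its moment is m·g·0.87 counterclockwise.
For rotational equilibrium, m × 9.8 × 0.87 = 16.37, so m = 16.37 / (9.8 × 0.87) = 1.92 kg.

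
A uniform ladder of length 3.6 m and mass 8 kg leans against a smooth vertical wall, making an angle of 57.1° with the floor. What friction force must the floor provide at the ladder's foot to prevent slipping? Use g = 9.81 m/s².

f ≈ 25.4 N

Take moments about the foot of the ladder.
Ladder weight 8×9.81 = 78.48 N acts at 1.8 m along the ladder; its horizontal arm is 1.8·cos57.1° = 0.9777 m → τ = 76.73 N·m clockwise.
Wall normal N acts horizontally at the top; its moment arm is the height L sinθ = 3.6·sin57.1° = 3.023 m, counterclockwise.
Στ = 0 ⇒ N × 3.023 = 76.73 ⇒ N = 25.4 N.
ΣFx = 0: friction at the foot balances the wall's push, so f = N_wall = 25.4 N.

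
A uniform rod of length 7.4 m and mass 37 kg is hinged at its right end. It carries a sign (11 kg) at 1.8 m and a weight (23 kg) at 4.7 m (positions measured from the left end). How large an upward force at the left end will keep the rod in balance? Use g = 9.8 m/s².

About the right end:
Beam weight: 37 × 9.8 = 362.6 N down at 3.7 m → arm 3.7 m, τ = 362.6 × 3.7 = 1342 N·m counterclockwise.
Sign: 11 × 9.8 = 107.8 N down at 1.8 m → arm 5.6 m, τ = 107.8 × 5.6 = 603.7 N·m counterclockwise.
Weight: 23 × 9.8 = 225.4 N down at 4.7 m → arm 2.7 m, τ = 225.4 × 2.7 = 608.6 N·m counterclockwise.
Net moment of the loads = 2554 N·m counterclockwise.
The upward force F acts at the left end, arm 7.4 m, giving F × 7.4 clockwise.
Στ = 0 ⇒ F × 7.4 = 2554 ⇒ F = 2554 / 7.4 = 345 N.

F ≈ 345 N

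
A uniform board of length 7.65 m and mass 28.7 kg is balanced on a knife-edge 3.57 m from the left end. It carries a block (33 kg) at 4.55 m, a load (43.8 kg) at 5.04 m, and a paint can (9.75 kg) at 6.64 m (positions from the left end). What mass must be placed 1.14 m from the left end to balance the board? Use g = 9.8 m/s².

Choose the knife-edge (at 3.57 m from the left end) as the axis so the support reaction has zero arm there.
Beam weight: 28.7 × 9.8 = 281.3 N down at 3.825 m → arm 0.255 m, τ = 281.3 × 0.255 = 71.73 N·m clockwise.
Block: 33 × 9.8 = 323.4 N down at 4.55 m → arm 0.98 m, τ = 323.4 × 0.98 = 316.9 N·m clockwise.
Load: 43.8 × 9.8 = 429.2 N down at 5.04 m → arm 1.47 m, τ = 429.2 × 1.47 = 630.9 N·m clockwise.
Paint can: 9.75 × 9.8 = 95.55 N down at 6.64 m → arm 3.07 m, τ = 95.55 × 3.07 = 293.3 N·m clockwise.
Net moment of known loads = 1313 N·m clockwise.
An unknown mass m at 1.14 m has arm 2.43 m; its moment is m·g·2.43 counterclockwise.
Balancing moments: m × 9.8 × 2.43 = 1313, giving m = 1313 / (9.8 × 2.43) = 55.1 kg.

m ≈ 55.1 kg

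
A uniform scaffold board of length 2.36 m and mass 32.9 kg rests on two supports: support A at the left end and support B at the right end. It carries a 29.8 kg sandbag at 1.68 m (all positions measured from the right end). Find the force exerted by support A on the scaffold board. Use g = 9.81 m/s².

About support B:
Beam weight: 32.9 × 9.81 = 322.7 N down at 1.18 m → arm 1.18 m, τ = 322.7 × 1.18 = 380.8 N·m counterclockwise.
Sandbag: 29.8 × 9.81 = 292.3 N down at 1.68 m → arm 1.68 m, τ = 292.3 × 1.68 = 491.1 N·m counterclockwise.
Net load moment about support B = 871.9 N·m counterclockwise.
Reaction R at support A is upward at 2.36 m, arm 2.36 m → moment R × 2.36 clockwise.
Balancing moments: R × 2.36 = 871.9, giving R = 369 N.

R_A ≈ 369 N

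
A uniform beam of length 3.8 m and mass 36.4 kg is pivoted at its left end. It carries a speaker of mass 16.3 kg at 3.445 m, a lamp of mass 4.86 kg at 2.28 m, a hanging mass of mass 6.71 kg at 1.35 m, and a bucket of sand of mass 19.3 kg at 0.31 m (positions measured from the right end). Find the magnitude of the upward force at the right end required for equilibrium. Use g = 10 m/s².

F ≈ 437 N

Sum moments about the left end (the unknown pivot reaction has zero arm there).
Beam weight: 36.4 × 10 = 364 N down at 1.9 m → arm 1.9 m, τ = 364 × 1.9 = 691.6 N·m clockwise.
Speaker: 16.3 × 10 = 163 N down at 3.445 m → arm 0.355 m, τ = 163 × 0.355 = 57.86 N·m clockwise.
Lamp: 4.86 × 10 = 48.6 N down at 2.28 m → arm 1.52 m, τ = 48.6 × 1.52 = 73.87 N·m clockwise.
Hanging mass: 6.71 × 10 = 67.1 N down at 1.35 m → arm 2.45 m, τ = 67.1 × 2.45 = 164.4 N·m clockwise.
Bucket of sand: 19.3 × 10 = 193 N down at 0.31 m → arm 3.49 m, τ = 193 × 3.49 = 673.6 N·m clockwise.
Net moment of the loads = 1661 N·m clockwise.
The upward force F acts at the right end, arm 3.8 m, giving F × 3.8 counterclockwise.
Στ = 0 ⇒ F × 3.8 = 1661 ⇒ F = 1661 / 3.8 = 437 N.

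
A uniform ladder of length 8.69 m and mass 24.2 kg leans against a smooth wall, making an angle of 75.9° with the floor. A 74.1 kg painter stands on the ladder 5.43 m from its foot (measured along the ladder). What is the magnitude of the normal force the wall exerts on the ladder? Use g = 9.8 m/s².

N_wall ≈ 144 N

Sum moments about the foot of the ladder (the floor normal and friction both act there and drop out).
Ladder weight 24.2×9.8 = 237.2 N acts at 4.345 m along the ladder; its horizontal arm is 4.345·cos75.9° = 1.059 m → τ = 251.2 N·m clockwise.
Painter: 74.1×9.8 = 726.2 N at 5.43 m → arm 1.323 m → τ = 960.8 N·m clockwise.
Wall normal N acts horizontally at the top; its moment arm is the height L sinθ = 8.69·sin75.9° = 8.428 m, counterclockwise.
For rotational equilibrium, N × 8.428 = 1212, so N = 144 N.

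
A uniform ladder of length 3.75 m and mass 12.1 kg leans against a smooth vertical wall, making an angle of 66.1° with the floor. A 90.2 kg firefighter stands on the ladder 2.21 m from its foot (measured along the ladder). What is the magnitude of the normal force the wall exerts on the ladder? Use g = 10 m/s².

N_wall ≈ 262 N

Taking torques about the foot of the ladder:
Ladder weight 12.1×10 = 121 N acts at 1.875 m along the ladder; its horizontal arm is 1.875·cos66.1° = 0.7596 m → τ = 91.91 N·m clockwise.
Firefighter: 90.2×10 = 902 N at 2.21 m → arm 0.8954 m → τ = 807.7 N·m clockwise.
Wall normal N acts horizontally at the top; its moment arm is the height L sinθ = 3.75·sin66.1° = 3.428 m, counterclockwise.
Στ = 0 ⇒ N × 3.428 = 899.6 ⇒ N = 262 N.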